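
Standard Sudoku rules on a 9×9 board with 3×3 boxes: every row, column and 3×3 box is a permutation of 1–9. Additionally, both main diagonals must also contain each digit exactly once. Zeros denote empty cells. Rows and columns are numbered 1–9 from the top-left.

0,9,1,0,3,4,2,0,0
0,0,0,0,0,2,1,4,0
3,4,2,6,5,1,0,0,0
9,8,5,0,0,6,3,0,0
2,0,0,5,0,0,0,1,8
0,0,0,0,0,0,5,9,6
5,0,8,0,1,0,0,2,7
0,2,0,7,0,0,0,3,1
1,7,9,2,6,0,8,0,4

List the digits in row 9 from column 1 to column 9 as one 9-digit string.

row 1, column 4 = 8 (sole candidate).
row 1, column 9 = 5 (sole candidate).
row 2, column 4 = 9 (sole candidate).
row 2, column 5 = 7 (sole candidate).
row 2, column 9 = 3 (sole candidate).
row 3, column 9 = 9 (sole candidate).
row 4, column 4 = 1 (sole candidate).
row 4, column 8 = 7 (sole candidate).
row 4, column 9 = 2 (sole candidate).
row 5, column 5 = 9 (sole candidate).
row 5, column 7 = 4 (sole candidate).
row 6, column 4 = 3 (sole candidate).
row 7, column 4 = 4 (sole candidate).
row 7, column 7 = 6 (sole candidate).
row 8, column 5 = 8 (sole candidate).
row 8, column 7 = 9 (sole candidate).
row 9, column 8 = 5: row 9 has {1,2,4,6,7,8,9}; col 8 has {1,2,3,4,7,9}; box has {1,2,3,4,6,7,8,9} → only 5 remains.
row 1, column 1 = 7 (sole candidate).
row 1, column 8 = 6 (sole candidate).
row 2, column 2 = 5 (sole candidate).
row 2, column 3 = 6 (sole candidate).
row 3, column 7 = 7 (sole candidate).
row 3, column 8 = 8 (sole candidate).
row 4, column 5 = 4 (sole candidate).
row 5, column 6 = 7 (sole candidate).
row 6, column 1 = 4 (sole candidate).
row 6, column 2 = 1 (sole candidate).
row 6, column 3 = 7 (sole candidate).
row 6, column 5 = 2 (sole candidate).
row 6, column 6 = 8 (sole candidate).
row 7, column 2 = 3 (sole candidate).
row 7, column 6 = 9 (sole candidate).
row 8, column 1 = 6 (sole candidate).
row 8, column 3 = 4 (sole candidate).
row 8, column 6 = 5 (sole candidate).
row 9, column 6 = 3: row 9 has {1,2,4,5,6,7,8,9}; col 6 has {1,2,4,5,6,7,8,9}; box has {1,2,4,5,6,7,8,9} → only 3 remains.

179263854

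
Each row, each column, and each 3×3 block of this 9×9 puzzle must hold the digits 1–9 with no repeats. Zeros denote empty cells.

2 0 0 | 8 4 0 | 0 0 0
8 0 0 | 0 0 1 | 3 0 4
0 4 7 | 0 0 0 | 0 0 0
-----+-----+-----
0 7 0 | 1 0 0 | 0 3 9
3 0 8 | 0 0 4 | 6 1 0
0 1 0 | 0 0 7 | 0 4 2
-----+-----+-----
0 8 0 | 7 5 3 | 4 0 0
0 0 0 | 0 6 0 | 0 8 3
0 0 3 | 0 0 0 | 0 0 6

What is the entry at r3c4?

r7c9 = 1: row 7 has {3,4,5,7,8}; col 9 has {2,3,4,6,9}; box has {3,4,6,8} → only 1 remains.
r1c2 = 3: in row 1, 3 can only go here (every other open cell in that row sees a 3).
r5c9 = 7: in row 5, 7 can only go here (every other open cell in that row sees a 7).
r1c9 = 5: row 1 has {2,3,4,8}; col 9 has {1,2,3,4,6,7,9}; box has {3,4} → only 5 remains.
r3c9 = 8: row 3 has {4,7}; col 9 has {1,2,3,4,5,6,7,9}; box has {3,4,5} → only 8 remains.
r2c2 = 6: in column 2, 6 can only go here (every other open cell in that column sees a 6).
r9c5 = 1: in column 5, 1 can only go here (every other open cell in that column sees a 1).
r2c5 = 7: in column 5, 7 can only go here (every other open cell in that column sees a 7).
r9c6 = 8: in row 9, 8 can only go here (every other open cell in that row sees an 8).
r9c8 = 5: in column 8, 5 can only go here (every other open cell in that column sees a 5).
r1c8 = 7: in column 8, 7 can only go here (every other open cell in that column sees a 7).
r1c6 = 6: in row 1, 6 can only go here (every other open cell in that row sees a 6).
r3c8 = 6: in row 3, 6 can only go here (every other open cell in that row sees a 6).
r6c4 = 6: in column 4, 6 can only go here (every other open cell in that column sees a 6).
r6c5 = 3: in row 6, 3 can only go here (every other open cell in that row sees a 3).
r3c4 = 3: in row 3, 3 can only go here (every other open cell in that row sees a 3).

3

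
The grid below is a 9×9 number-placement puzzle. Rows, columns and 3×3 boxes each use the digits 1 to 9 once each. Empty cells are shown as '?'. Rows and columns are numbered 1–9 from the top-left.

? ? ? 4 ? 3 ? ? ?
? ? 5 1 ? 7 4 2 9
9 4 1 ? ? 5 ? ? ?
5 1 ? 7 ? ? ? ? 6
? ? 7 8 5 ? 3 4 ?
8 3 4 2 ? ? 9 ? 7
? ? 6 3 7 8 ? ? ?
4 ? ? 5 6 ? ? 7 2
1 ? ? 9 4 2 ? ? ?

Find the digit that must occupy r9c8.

r2c5 = 8 (sole candidate).
r3c4 = 6 (sole candidate).
r3c5 = 2 (sole candidate).
r4c8 = 8 (sole candidate).
r5c9 = 1 (sole candidate).
r6c5 = 1 (sole candidate).
r6c6 = 6 (sole candidate).
r6c8 = 5 (sole candidate).
r7c1 = 2 (sole candidate).
r8c6 = 1 (sole candidate).
r8c7 = 8 (sole candidate).
r1c5 = 9 (sole candidate).
r2c2 = 6 (sole candidate).
r3c7 = 7 (sole candidate).
r3c8 = 3 (sole candidate).
r3c9 = 8 (sole candidate).
r4c5 = 3 (sole candidate).
r4c7 = 2 (sole candidate).
r5c1 = 6 (sole candidate).
r5c6 = 9 (sole candidate).
r8c2 = 9 (sole candidate).
r8c3 = 3 (sole candidate).
r9c3 = 8 (sole candidate).
r9c8 = 6: row 9 has {1,2,4,8,9}; col 8 has {2,3,4,5,7,8}; box has {2,7,8} → only 6 remains.

6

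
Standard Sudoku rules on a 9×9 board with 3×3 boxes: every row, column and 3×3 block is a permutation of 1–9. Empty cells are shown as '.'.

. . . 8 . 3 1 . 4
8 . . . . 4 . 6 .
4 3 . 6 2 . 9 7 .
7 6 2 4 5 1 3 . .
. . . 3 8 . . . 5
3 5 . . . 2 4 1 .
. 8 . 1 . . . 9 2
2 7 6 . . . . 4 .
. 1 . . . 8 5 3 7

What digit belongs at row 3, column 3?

row 2, column 7 = 2 (sole candidate).
row 2, column 9 = 3 (sole candidate).
row 3, column 6 = 5 (sole candidate).
row 3, column 9 = 8 (sole candidate).
row 4, column 8 = 8 (sole candidate).
row 4, column 9 = 9 (sole candidate).
row 5, column 8 = 2 (sole candidate).
row 6, column 9 = 6 (sole candidate).
row 7, column 1 = 5 (sole candidate).
row 7, column 7 = 6 (sole candidate).
row 8, column 6 = 9 (sole candidate).
row 8, column 7 = 8 (sole candidate).
row 8, column 9 = 1 (sole candidate).
row 9, column 1 = 9 (sole candidate).
row 9, column 3 = 4 (sole candidate).
row 9, column 4 = 2 (sole candidate).
row 9, column 5 = 6 (sole candidate).
row 1, column 1 = 6 (sole candidate).
row 1, column 8 = 5 (sole candidate).
row 2, column 2 = 9 (sole candidate).
row 2, column 4 = 7 (sole candidate).
row 2, column 5 = 1 (sole candidate).
row 3, column 3 = 1: row 3 has {2,3,4,5,6,7,8,9}; col 3 has {2,4,6}; box has {3,4,6,8,9} → only 1 remains.

1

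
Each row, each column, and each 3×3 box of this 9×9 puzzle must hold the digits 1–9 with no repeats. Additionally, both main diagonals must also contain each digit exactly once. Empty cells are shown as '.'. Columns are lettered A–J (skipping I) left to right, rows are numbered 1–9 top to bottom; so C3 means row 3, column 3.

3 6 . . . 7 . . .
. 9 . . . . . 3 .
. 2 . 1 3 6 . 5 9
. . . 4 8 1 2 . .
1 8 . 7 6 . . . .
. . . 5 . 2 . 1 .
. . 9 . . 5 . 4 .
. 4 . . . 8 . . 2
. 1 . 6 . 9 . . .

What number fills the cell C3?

J1 = 8: row 1 has {3,6,7}; col 9 has {2,9}; box has {3,5,9}; anti-diagonal has {1,3,4,5,6,9} → only 8 remains.
F2 = 4: row 2 has {3,9}; col 6 has {1,2,5,6,7,8,9}; box has {1,3,6,7} → only 4 remains.
G3 = 7: row 3 has {1,2,3,5,6,9}; col 7 has {2}; box has {3,5,8,9}; anti-diagonal has {1,3,4,5,6,8,9} → only 7 remains.
F5 = 3: row 5 has {1,6,7,8}; col 6 has {1,2,4,5,6,7,8,9}; box has {1,2,4,5,6,7,8} → only 3 remains.
H5 = 9: row 5 has {1,3,6,7,8}; col 8 has {1,3,4,5}; box has {1,2} → only 9 remains.
E6 = 9: row 6 has {1,2,5}; col 5 has {3,6,8}; box has {1,2,3,4,5,6,7,8} → only 9 remains.
D8 = 3: row 8 has {2,4,8}; col 4 has {1,4,5,6,7}; box has {5,6,8,9} → only 3 remains.
H8 = 7: row 8 has {2,3,4,8}; col 8 has {1,3,4,5,9}; box has {2,4}; main diagonal has {2,3,4,6,9} → only 7 remains.
A9 = 2: row 9 has {1,6,9}; col 1 has {1,3}; box has {1,4,9}; anti-diagonal has {1,3,4,5,6,7,8,9} → only 2 remains.
H9 = 8: row 9 has {1,2,6,9}; col 8 has {1,3,4,5,7,9}; box has {2,4,7} → only 8 remains.
J9 = 5: row 9 has {1,2,6,8,9}; col 9 has {2,8,9}; box has {2,4,7,8}; main diagonal has {2,3,4,6,7,9} → only 5 remains.
H1 = 2: row 1 has {3,6,7,8}; col 8 has {1,3,4,5,7,8,9}; box has {3,5,7,8,9} → only 2 remains.
C3 = 8: row 3 has {1,2,3,5,6,7,9}; col 3 has {9}; box has {2,3,6,9}; main diagonal has {2,3,4,5,6,7,9} → only 8 remains.

8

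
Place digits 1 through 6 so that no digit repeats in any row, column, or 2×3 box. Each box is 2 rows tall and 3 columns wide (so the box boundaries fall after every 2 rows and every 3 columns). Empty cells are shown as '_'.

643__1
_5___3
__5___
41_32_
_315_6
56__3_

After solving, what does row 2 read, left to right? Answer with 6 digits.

r1c4 = 2 (sole candidate).
r1c5 = 5 (sole candidate).
r2c3 = 2: row 2 has {3,5}; col 3 has {1,3,5}; box has {3,4,5,6} → only 2 remains.
r3c2 = 2 (sole candidate).
r3c6 = 4 (sole candidate).
r4c3 = 6 (sole candidate).
r4c6 = 5 (sole candidate).
r5c1 = 2 (sole candidate).
r5c5 = 4 (sole candidate).
r6c3 = 4 (sole candidate).
r6c4 = 1 (sole candidate).
r6c6 = 2 (sole candidate).
r2c1 = 1: row 2 has {2,3,5}; col 1 has {2,4,5,6}; box has {2,3,4,5,6} → only 1 remains.
r2c5 = 6: row 2 has {1,2,3,5}; col 5 has {2,3,4,5}; box has {1,2,3,5} → only 6 remains.
r3c1 = 3 (sole candidate).
r3c4 = 6 (sole candidate).
r3c5 = 1 (sole candidate).
r2c4 = 4: row 2 has {1,2,3,5,6}; col 4 has {1,2,3,5,6}; box has {1,2,3,5,6} → only 4 remains.

152463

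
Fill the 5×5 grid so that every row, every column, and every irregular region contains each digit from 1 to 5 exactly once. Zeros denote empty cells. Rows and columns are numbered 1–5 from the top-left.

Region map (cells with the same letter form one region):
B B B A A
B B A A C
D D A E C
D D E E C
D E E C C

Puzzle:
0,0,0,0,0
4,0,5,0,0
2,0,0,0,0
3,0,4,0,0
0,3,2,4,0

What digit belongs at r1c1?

r1c5 = 4: in row 1, 4 can only go here (every other open cell in that row sees a 4).
r3c2 = 4: in row 3, 4 can only go here (every other open cell in that row sees a 4).
r4c5 = 2: in row 4, 2 can only go here (every other open cell in that row sees a 2).
r1c3 = 3: in region B, 3 can only go here (every other open cell in that region sees a 3).
r3c3 = 1: row 3 has {2,4}; col 3 has {2,3,4,5}; region has {4,5} → only 1 remains.
r3c4 = 5: row 3 has {1,2,4}; col 4 has {4}; region has {2,3,4} → only 5 remains.
r3c5 = 3: row 3 has {1,2,4,5}; col 5 has {2,4}; region has {2,4} → only 3 remains.
r4c4 = 1: row 4 has {2,3,4}; col 4 has {4,5}; region has {2,3,4,5} → only 1 remains.
r1c4 = 2: row 1 has {3,4}; col 4 has {1,4,5}; region has {1,4,5} → only 2 remains.
r2c4 = 3: row 2 has {4,5}; col 4 has {1,2,4,5}; region has {1,2,4,5} → only 3 remains.
r2c5 = 1: row 2 has {3,4,5}; col 5 has {2,3,4}; region has {2,3,4} → only 1 remains.
r4c2 = 5: row 4 has {1,2,3,4}; col 2 has {3,4}; region has {2,3,4} → only 5 remains.
r5c1 = 1: row 5 has {2,3,4}; col 1 has {2,3,4}; region has {2,3,4,5} → only 1 remains.
r5c5 = 5: row 5 has {1,2,3,4}; col 5 has {1,2,3,4}; region has {1,2,3,4} → only 5 remains.
r1c1 = 5: row 1 has {2,3,4}; col 1 has {1,2,3,4}; region has {3,4} → only 5 remains.

5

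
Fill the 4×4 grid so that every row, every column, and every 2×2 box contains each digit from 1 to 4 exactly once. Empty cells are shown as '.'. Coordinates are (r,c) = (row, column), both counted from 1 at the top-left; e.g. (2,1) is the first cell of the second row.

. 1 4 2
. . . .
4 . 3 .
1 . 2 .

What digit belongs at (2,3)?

1

(1,1) = 3 (sole candidate).
(2,1) = 2 (sole candidate).
(2,2) = 4 (sole candidate).
(2,3) = 1: row 2 has {2,4}; col 3 has {2,3,4}; box has {2,4} → only 1 remains.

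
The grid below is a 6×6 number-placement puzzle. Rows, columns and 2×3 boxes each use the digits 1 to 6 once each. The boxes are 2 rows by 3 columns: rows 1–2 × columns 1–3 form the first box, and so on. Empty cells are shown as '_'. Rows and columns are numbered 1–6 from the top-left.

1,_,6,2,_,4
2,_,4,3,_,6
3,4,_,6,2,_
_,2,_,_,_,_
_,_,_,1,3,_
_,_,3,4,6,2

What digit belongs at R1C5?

R1C5 = 5: row 1 has {1,2,4,6}; col 5 has {2,3,6}; box has {2,3,4,6} → only 5 remains.

5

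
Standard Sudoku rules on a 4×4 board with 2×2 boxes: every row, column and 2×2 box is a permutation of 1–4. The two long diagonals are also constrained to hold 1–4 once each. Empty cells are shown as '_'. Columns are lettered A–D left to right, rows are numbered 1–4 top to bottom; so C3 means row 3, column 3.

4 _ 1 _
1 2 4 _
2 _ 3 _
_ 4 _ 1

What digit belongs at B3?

B1 = 3: row 1 has {1,4}; col 2 has {2,4}; box has {1,2,4} → only 3 remains.
D1 = 2: row 1 has {1,3,4}; col 4 has {1}; box has {1,4}; anti-diagonal has {4} → only 2 remains.
D2 = 3: row 2 has {1,2,4}; col 4 has {1,2}; box has {1,2,4} → only 3 remains.
B3 = 1: row 3 has {2,3}; col 2 has {2,3,4}; box has {2,4}; anti-diagonal has {2,4} → only 1 remains.

1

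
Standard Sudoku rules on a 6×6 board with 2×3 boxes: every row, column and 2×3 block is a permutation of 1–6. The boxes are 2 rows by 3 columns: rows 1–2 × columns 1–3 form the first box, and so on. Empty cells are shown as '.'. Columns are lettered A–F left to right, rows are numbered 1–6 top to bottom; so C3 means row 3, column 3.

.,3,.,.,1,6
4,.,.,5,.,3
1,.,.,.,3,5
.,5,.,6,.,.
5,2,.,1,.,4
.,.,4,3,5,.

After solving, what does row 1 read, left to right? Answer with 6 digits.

235416

A1 = 2: row 1 has {1,3,6}; col 1 has {1,4,5}; box has {3,4} → only 2 remains.
C1 = 5: row 1 has {1,2,3,6}; col 3 has {4}; box has {2,3,4} → only 5 remains.
D1 = 4: row 1 has {1,2,3,5,6}; col 4 has {1,3,5,6}; box has {1,3,5,6} → only 4 remains.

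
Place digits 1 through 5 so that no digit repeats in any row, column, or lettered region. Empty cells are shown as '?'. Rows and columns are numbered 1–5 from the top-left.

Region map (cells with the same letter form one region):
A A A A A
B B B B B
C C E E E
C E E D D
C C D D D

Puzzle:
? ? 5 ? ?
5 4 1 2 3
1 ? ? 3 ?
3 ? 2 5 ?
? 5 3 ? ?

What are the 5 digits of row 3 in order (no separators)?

12435

row 3, column 2 = 2: row 3 has {1,3}; col 2 has {4,5}; region has {1,3,5} → only 2 remains.
row 3, column 3 = 4: row 3 has {1,2,3}; col 3 has {1,2,3,5}; region has {2,3} → only 4 remains.
row 3, column 5 = 5: row 3 has {1,2,3,4}; col 5 has {3}; region has {2,3,4} → only 5 remains.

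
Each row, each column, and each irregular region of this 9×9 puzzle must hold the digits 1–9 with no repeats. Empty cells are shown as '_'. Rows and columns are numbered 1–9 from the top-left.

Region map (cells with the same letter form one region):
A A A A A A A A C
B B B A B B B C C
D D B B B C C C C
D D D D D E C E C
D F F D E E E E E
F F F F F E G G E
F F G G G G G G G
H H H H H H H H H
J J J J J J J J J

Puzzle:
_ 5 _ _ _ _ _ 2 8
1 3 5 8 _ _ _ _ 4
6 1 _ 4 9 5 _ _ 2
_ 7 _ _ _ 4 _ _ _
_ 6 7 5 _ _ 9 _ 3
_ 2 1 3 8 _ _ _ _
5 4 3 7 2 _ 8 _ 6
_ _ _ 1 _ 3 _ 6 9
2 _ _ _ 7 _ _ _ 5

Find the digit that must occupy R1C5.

R2C5 = 6: row 2 has {1,3,4,5,8}; col 5 has {2,7,8,9}; region has {1,3,4,5,9} → only 6 remains.
R3C3 = 8: row 3 has {1,2,4,5,6,9}; col 3 has {1,3,5,7}; region has {1,3,4,5,6,9} → only 8 remains.
R4C5 = 3: row 4 has {4,7}; col 5 has {2,6,7,8,9}; region has {1,5,6,7} → only 3 remains.
R4C9 = 1: row 4 has {3,4,7}; col 9 has {2,3,4,5,6,8,9}; region has {2,4,5,8} → only 1 remains.
R5C5 = 1: row 5 has {3,5,6,7,9}; col 5 has {2,3,6,7,8,9}; region has {3,4,9} → only 1 remains.
R5C8 = 8: row 5 has {1,3,5,6,7,9}; col 8 has {2,6}; region has {1,3,4,9} → only 8 remains.
R6C1 = 9: row 6 has {1,2,3,8}; col 1 has {1,2,5,6}; region has {1,2,3,4,5,6,7,8} → only 9 remains.
R6C9 = 7: row 6 has {1,2,3,8,9}; col 9 has {1,2,3,4,5,6,8,9}; region has {1,3,4,8,9} → only 7 remains.
R8C2 = 8: row 8 has {1,3,6,9}; col 2 has {1,2,3,4,5,6,7}; region has {1,3,6,9} → only 8 remains.
R9C2 = 9: row 9 has {2,5,7}; col 2 has {1,2,3,4,5,6,7,8}; region has {2,5,7} → only 9 remains.
R9C4 = 6: row 9 has {2,5,7,9}; col 4 has {1,3,4,5,7,8}; region has {2,5,7,9} → only 6 remains.
R1C4 = 9: row 1 has {2,5,8}; col 4 has {1,3,4,5,6,7,8}; region has {2,5,8} → only 9 remains.
R1C5 = 4: row 1 has {2,5,8,9}; col 5 has {1,2,3,6,7,8,9}; region has {2,5,8,9} → only 4 remains.

4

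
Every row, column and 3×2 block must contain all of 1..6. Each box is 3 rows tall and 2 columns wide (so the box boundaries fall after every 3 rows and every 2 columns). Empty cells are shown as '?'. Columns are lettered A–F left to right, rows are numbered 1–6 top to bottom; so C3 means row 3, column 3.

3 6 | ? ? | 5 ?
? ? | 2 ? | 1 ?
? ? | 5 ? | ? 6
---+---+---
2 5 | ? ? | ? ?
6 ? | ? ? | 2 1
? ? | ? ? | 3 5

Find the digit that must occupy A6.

4

B2 = 4: row 2 has {1,2}; col 2 has {5,6}; box has {3,6} → only 4 remains.
F2 = 3: row 2 has {1,2,4}; col 6 has {1,5,6}; box has {1,5,6} → only 3 remains.
A3 = 1: row 3 has {5,6}; col 1 has {2,3,6}; box has {3,4,6} → only 1 remains.
B3 = 2: row 3 has {1,5,6}; col 2 has {4,5,6}; box has {1,3,4,6} → only 2 remains.
E3 = 4: row 3 has {1,2,5,6}; col 5 has {1,2,3,5}; box has {1,3,5,6} → only 4 remains.
E4 = 6: row 4 has {2,5}; col 5 has {1,2,3,4,5}; box has {1,2,3,5} → only 6 remains.
F4 = 4: row 4 has {2,5,6}; col 6 has {1,3,5,6}; box has {1,2,3,5,6} → only 4 remains.
B5 = 3: row 5 has {1,2,6}; col 2 has {2,4,5,6}; box has {2,5,6} → only 3 remains.
C5 = 4: row 5 has {1,2,3,6}; col 3 has {2,5}; box has {} → only 4 remains.
D5 = 5: row 5 has {1,2,3,4,6}; col 4 has {}; box has {4} → only 5 remains.
A6 = 4: row 6 has {3,5}; col 1 has {1,2,3,6}; box has {2,3,5,6} → only 4 remains.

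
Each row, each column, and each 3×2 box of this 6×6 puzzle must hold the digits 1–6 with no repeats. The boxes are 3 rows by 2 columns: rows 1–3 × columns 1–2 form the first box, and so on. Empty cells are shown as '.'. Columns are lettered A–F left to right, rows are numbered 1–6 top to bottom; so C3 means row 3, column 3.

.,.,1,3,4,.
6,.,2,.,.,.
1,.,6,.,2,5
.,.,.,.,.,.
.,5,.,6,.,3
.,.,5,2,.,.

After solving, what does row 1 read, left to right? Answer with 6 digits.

521346

B1 = 2: row 1 has {1,3,4}; col 2 has {5}; box has {1,6} → only 2 remains.
F1 = 6: row 1 has {1,2,3,4}; col 6 has {3,5}; box has {2,4,5} → only 6 remains.
F2 = 1 (sole candidate).
D3 = 4 (sole candidate).
D4 = 1 (sole candidate).
C5 = 4 (sole candidate).
E5 = 1 (sole candidate).
E6 = 6 (sole candidate).
F6 = 4 (sole candidate).
A1 = 5: row 1 has {1,2,3,4,6}; col 1 has {1,6}; box has {1,2,6} → only 5 remains.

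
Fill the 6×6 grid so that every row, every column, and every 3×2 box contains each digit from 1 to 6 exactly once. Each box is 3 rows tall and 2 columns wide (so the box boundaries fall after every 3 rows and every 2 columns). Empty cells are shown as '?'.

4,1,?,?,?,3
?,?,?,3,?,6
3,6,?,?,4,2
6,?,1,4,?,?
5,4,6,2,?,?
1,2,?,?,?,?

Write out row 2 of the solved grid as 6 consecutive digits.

254316

row 1, column 5 = 5: row 1 has {1,3,4}; col 5 has {4}; box has {2,3,4,6} → only 5 remains.
row 2, column 1 = 2: row 2 has {3,6}; col 1 has {1,3,4,5,6}; box has {1,3,4,6} → only 2 remains.
row 2, column 2 = 5: row 2 has {2,3,6}; col 2 has {1,2,4,6}; box has {1,2,3,4,6} → only 5 remains.
row 2, column 3 = 4: row 2 has {2,3,5,6}; col 3 has {1,6}; box has {3} → only 4 remains.
row 2, column 5 = 1: row 2 has {2,3,4,5,6}; col 5 has {4,5}; box has {2,3,4,5,6} → only 1 remains.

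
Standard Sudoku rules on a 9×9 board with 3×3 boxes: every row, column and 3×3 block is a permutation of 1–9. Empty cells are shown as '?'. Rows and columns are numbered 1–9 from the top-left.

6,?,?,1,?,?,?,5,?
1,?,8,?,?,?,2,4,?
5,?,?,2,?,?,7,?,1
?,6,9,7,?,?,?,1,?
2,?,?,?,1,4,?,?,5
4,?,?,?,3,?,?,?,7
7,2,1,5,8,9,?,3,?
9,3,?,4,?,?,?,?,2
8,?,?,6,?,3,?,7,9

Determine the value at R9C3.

4

R4C1 = 3 (sole candidate).
R5C3 = 7 (sole candidate).
R6C3 = 5 (sole candidate).
R8C3 = 6 (sole candidate).
R8C5 = 7 (sole candidate).
R8C6 = 1 (sole candidate).
R8C8 = 8 (sole candidate).
R9C3 = 4: row 9 has {3,6,7,8,9}; col 3 has {1,5,6,7,8,9}; box has {1,2,3,6,7,8,9} → only 4 remains.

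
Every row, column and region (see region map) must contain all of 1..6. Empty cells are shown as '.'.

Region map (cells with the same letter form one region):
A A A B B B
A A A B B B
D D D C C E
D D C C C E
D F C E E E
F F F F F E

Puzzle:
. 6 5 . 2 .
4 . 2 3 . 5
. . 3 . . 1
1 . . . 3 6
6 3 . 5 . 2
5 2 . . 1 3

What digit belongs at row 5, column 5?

row 1, column 1 = 3 (sole candidate).
row 1, column 6 = 4 (sole candidate).
row 2, column 2 = 1 (sole candidate).
row 2, column 5 = 6 (sole candidate).
row 3, column 1 = 2 (sole candidate).
row 4, column 3 = 4 (sole candidate).
row 4, column 4 = 2 (sole candidate).
row 5, column 3 = 1 (sole candidate).
row 5, column 5 = 4: row 5 has {1,2,3,5,6}; col 5 has {1,2,3,6}; region has {1,2,3,5,6} → only 4 remains.

4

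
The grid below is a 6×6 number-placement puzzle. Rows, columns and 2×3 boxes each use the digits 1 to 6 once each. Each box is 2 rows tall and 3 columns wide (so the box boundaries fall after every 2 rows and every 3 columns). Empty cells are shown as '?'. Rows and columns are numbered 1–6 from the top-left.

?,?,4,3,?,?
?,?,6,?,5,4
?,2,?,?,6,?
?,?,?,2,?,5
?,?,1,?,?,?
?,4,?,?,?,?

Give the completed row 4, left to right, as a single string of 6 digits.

R2C4 = 1 (sole candidate).
R3C4 = 4 (sole candidate).
R4C3 = 3: row 4 has {2,5}; col 3 has {1,4,6}; box has {2} → only 3 remains.
R4C5 = 1: row 4 has {2,3,5}; col 5 has {5,6}; box has {2,4,5,6} → only 1 remains.
R1C5 = 2 (sole candidate).
R1C6 = 6 (sole candidate).
R2C2 = 3 (sole candidate).
R3C3 = 5 (sole candidate).
R3C6 = 3 (sole candidate).
R4C2 = 6: row 4 has {1,2,3,5}; col 2 has {2,3,4}; box has {2,3,5} → only 6 remains.
R5C2 = 5 (sole candidate).
R5C4 = 6 (sole candidate).
R5C6 = 2 (sole candidate).
R6C3 = 2 (sole candidate).
R6C4 = 5 (sole candidate).
R6C5 = 3 (sole candidate).
R6C6 = 1 (sole candidate).
R1C2 = 1 (sole candidate).
R2C1 = 2 (sole candidate).
R3C1 = 1 (sole candidate).
R4C1 = 4: row 4 has {1,2,3,5,6}; col 1 has {1,2}; box has {1,2,3,5,6} → only 4 remains.

463215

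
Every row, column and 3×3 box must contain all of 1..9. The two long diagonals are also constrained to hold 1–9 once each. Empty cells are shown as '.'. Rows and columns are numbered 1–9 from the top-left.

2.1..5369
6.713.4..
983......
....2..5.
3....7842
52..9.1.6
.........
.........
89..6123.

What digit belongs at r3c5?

4

r1c2 = 4: row 1 has {1,2,3,5,6,9}; col 2 has {2,8,9}; box has {1,2,3,6,7,8,9} → only 4 remains.
r2c2 = 5: row 2 has {1,3,4,6,7}; col 2 has {2,4,8,9}; box has {1,2,3,4,6,7,8,9}; main diagonal has {2,3} → only 5 remains.
r2c8 = 2: row 2 has {1,3,4,5,6,7}; col 8 has {3,4,5,6}; box has {3,4,6,9}; anti-diagonal has {8,9} → only 2 remains.
r2c9 = 8: row 2 has {1,2,3,4,5,6,7}; col 9 has {2,6,9}; box has {2,3,4,6,9} → only 8 remains.
r5c5 = 1: row 5 has {2,3,4,7,8}; col 5 has {2,3,6,9}; box has {2,7,9}; main diagonal has {2,3,5}; anti-diagonal has {2,8,9} → only 1 remains.
r6c8 = 7: row 6 has {1,2,5,6,9}; col 8 has {2,3,4,5,6}; box has {1,2,4,5,6,8} → only 7 remains.
r2c6 = 9: row 2 has {1,2,3,4,5,6,7,8}; col 6 has {1,5,7}; box has {1,3,5} → only 9 remains.
r3c8 = 1: row 3 has {3,8,9}; col 8 has {2,3,4,5,6,7}; box has {2,3,4,6,8,9} → only 1 remains.
r4c7 = 9: row 4 has {2,5}; col 7 has {1,2,3,4,8}; box has {1,2,4,5,6,7,8} → only 9 remains.
r4c9 = 3: row 4 has {2,5,9}; col 9 has {2,6,8,9}; box has {1,2,4,5,6,7,8,9} → only 3 remains.
r5c2 = 6: row 5 has {1,2,3,4,7,8}; col 2 has {2,4,5,8,9}; box has {2,3,5} → only 6 remains.
r5c3 = 9: row 5 has {1,2,3,4,6,7,8}; col 3 has {1,3,7}; box has {2,3,5,6} → only 9 remains.
r5c4 = 5: row 5 has {1,2,3,4,6,7,8,9}; col 4 has {1}; box has {1,2,7,9} → only 5 remains.
r6c4 = 3: in row 6, 3 can only go here (every other open cell in that row sees a 3).
r8c2 = 7: row 8 has {}; col 2 has {2,4,5,6,8,9}; box has {8,9}; anti-diagonal has {1,2,3,8,9} → only 7 remains.
r3c7 = 5: row 3 has {1,3,8,9}; col 7 has {1,2,3,4,8,9}; box has {1,2,3,4,6,8,9}; anti-diagonal has {1,2,3,7,8,9} → only 5 remains.
r3c9 = 7: row 3 has {1,3,5,8,9}; col 9 has {2,3,6,8,9}; box has {1,2,3,4,5,6,8,9} → only 7 remains.
r4c2 = 1: row 4 has {2,3,5,9}; col 2 has {2,4,5,6,7,8,9}; box has {2,3,5,6,9} → only 1 remains.
r7c2 = 3: row 7 has {}; col 2 has {1,2,4,5,6,7,8,9}; box has {7,8,9} → only 3 remains.
r8c7 = 6: row 8 has {7}; col 7 has {1,2,3,4,5,8,9}; box has {2,3} → only 6 remains.
r9c9 = 4: row 9 has {1,2,3,6,8,9}; col 9 has {2,3,6,7,8,9}; box has {2,3,6}; main diagonal has {1,2,3,5} → only 4 remains.
r3c5 = 4: row 3 has {1,3,5,7,8,9}; col 5 has {1,2,3,6,9}; box has {1,3,5,9} → only 4 remains.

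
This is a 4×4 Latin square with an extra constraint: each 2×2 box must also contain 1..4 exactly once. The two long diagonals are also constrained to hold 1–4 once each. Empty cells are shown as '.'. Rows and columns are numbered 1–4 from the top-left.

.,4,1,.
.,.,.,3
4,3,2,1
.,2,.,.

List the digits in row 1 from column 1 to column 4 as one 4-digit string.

3412

R1C1 = 3: row 1 has {1,4}; col 1 has {4}; box has {4}; main diagonal has {2} → only 3 remains.
R1C4 = 2: row 1 has {1,3,4}; col 4 has {1,3}; box has {1,3}; anti-diagonal has {3} → only 2 remains.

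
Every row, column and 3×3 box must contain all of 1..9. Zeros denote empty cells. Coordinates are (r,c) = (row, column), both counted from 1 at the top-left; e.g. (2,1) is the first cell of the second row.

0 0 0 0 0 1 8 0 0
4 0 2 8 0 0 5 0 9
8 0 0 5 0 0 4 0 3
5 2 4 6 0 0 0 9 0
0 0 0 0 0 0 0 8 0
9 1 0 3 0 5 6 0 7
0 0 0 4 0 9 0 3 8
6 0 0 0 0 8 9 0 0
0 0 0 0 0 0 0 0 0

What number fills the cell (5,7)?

2

(4,6) = 7: row 4 has {2,4,5,6,9}; col 6 has {1,5,8,9}; box has {3,5,6} → only 7 remains.
(4,9) = 1: row 4 has {2,4,5,6,7,9}; col 9 has {3,7,8,9}; box has {6,7,8,9} → only 1 remains.
(6,3) = 8: row 6 has {1,3,5,6,7,9}; col 3 has {2,4}; box has {1,2,4,5,9} → only 8 remains.
(4,5) = 8: row 4 has {1,2,4,5,6,7,9}; col 5 has {}; box has {3,5,6,7} → only 8 remains.
(4,7) = 3: row 4 has {1,2,4,5,6,7,8,9}; col 7 has {4,5,6,8,9}; box has {1,6,7,8,9} → only 3 remains.
(5,7) = 2: row 5 has {8}; col 7 has {3,4,5,6,8,9}; box has {1,3,6,7,8,9} → only 2 remains.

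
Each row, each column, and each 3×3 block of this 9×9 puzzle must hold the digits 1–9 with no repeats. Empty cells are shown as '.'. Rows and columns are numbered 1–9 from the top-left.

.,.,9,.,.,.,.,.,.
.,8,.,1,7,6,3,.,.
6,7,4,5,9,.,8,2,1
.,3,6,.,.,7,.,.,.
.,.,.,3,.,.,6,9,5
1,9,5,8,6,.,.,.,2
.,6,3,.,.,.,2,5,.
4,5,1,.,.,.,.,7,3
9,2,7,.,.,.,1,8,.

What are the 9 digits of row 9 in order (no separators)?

r1c2 = 1 (sole candidate).
r2c3 = 2 (sole candidate).
r2c8 = 4 (sole candidate).
r2c9 = 9 (sole candidate).
r3c6 = 3 (sole candidate).
r4c7 = 4 (sole candidate).
r4c8 = 1 (sole candidate).
r4c9 = 8 (sole candidate).
r5c2 = 4 (sole candidate).
r5c3 = 8 (sole candidate).
r6c6 = 4 (sole candidate).
r6c7 = 7 (sole candidate).
r6c8 = 3 (sole candidate).
r7c1 = 8 (sole candidate).
r7c9 = 4 (sole candidate).
r8c7 = 9 (sole candidate).
r9c6 = 5: row 9 has {1,2,7,8,9}; col 6 has {3,4,6,7}; box has {} → only 5 remains.
r9c9 = 6: row 9 has {1,2,5,7,8,9}; col 9 has {1,2,3,4,5,8,9}; box has {1,2,3,4,5,7,8,9} → only 6 remains.
r1c7 = 5 (sole candidate).
r1c8 = 6 (sole candidate).
r1c9 = 7 (sole candidate).
r2c1 = 5 (sole candidate).
r4c1 = 2 (sole candidate).
r4c4 = 9 (sole candidate).
r4c5 = 5 (sole candidate).
r5c1 = 7 (sole candidate).
r7c4 = 7 (sole candidate).
r7c5 = 1 (sole candidate).
r7c6 = 9 (sole candidate).
r9c4 = 4: row 9 has {1,2,5,6,7,8,9}; col 4 has {1,3,5,7,8,9}; box has {1,5,7,9} → only 4 remains.
r9c5 = 3: row 9 has {1,2,4,5,6,7,8,9}; col 5 has {1,5,6,7,9}; box has {1,4,5,7,9} → only 3 remains.

927435186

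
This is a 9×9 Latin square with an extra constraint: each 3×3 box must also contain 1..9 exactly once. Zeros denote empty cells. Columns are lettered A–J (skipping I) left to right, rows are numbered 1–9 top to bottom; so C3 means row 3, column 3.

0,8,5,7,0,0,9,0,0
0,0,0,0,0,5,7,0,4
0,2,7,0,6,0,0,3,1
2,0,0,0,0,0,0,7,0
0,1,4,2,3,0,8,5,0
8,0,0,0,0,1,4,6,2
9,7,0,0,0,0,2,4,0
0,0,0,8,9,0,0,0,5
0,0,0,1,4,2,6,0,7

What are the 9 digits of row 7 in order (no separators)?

971653248

H1 = 2 (sole candidate).
J1 = 6 (sole candidate).
H2 = 8 (sole candidate).
A3 = 4 (sole candidate).
D3 = 9 (sole candidate).
F3 = 8 (sole candidate).
G3 = 5 (sole candidate).
J5 = 9 (sole candidate).
D6 = 5 (sole candidate).
E6 = 7 (sole candidate).
E7 = 5: row 7 has {2,4,7,9}; col 5 has {3,4,6,7,9}; box has {1,2,4,8,9} → only 5 remains.
H8 = 1 (sole candidate).
H9 = 9 (sole candidate).
E1 = 1 (sole candidate).
D2 = 3 (sole candidate).
E2 = 2 (sole candidate).
E4 = 8 (sole candidate).
J4 = 3 (sole candidate).
F5 = 6 (sole candidate).
D7 = 6: row 7 has {2,4,5,7,9}; col 4 has {1,2,3,5,7,8,9}; box has {1,2,4,5,8,9} → only 6 remains.
F7 = 3: row 7 has {2,4,5,6,7,9}; col 6 has {1,2,5,6,8}; box has {1,2,4,5,6,8,9} → only 3 remains.
J7 = 8: row 7 has {2,3,4,5,6,7,9}; col 9 has {1,2,3,4,5,6,7,9}; box has {1,2,4,5,6,7,9} → only 8 remains.
F8 = 7 (sole candidate).
G8 = 3 (sole candidate).
A1 = 3 (sole candidate).
F1 = 4 (sole candidate).
D4 = 4 (sole candidate).
F4 = 9 (sole candidate).
G4 = 1 (sole candidate).
A5 = 7 (sole candidate).
C7 = 1: row 7 has {2,3,4,5,6,7,8,9}; col 3 has {4,5,7}; box has {7,9} → only 1 remains.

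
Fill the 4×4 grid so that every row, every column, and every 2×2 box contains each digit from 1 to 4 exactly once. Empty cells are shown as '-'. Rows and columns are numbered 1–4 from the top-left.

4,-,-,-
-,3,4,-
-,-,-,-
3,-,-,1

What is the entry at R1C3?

1

R2C4 = 2: row 2 has {3,4}; col 4 has {1}; box has {4} → only 2 remains.
R4C3 = 2: row 4 has {1,3}; col 3 has {4}; box has {1} → only 2 remains.
R1C4 = 3: row 1 has {4}; col 4 has {1,2}; box has {2,4} → only 3 remains.
R2C1 = 1: row 2 has {2,3,4}; col 1 has {3,4}; box has {3,4} → only 1 remains.
R3C1 = 2: row 3 has {}; col 1 has {1,3,4}; box has {3} → only 2 remains.
R3C3 = 3: row 3 has {2}; col 3 has {2,4}; box has {1,2} → only 3 remains.
R3C4 = 4: row 3 has {2,3}; col 4 has {1,2,3}; box has {1,2,3} → only 4 remains.
R4C2 = 4: row 4 has {1,2,3}; col 2 has {3}; box has {2,3} → only 4 remains.
R1C2 = 2: row 1 has {3,4}; col 2 has {3,4}; box has {1,3,4} → only 2 remains.
R1C3 = 1: row 1 has {2,3,4}; col 3 has {2,3,4}; box has {2,3,4} → only 1 remains.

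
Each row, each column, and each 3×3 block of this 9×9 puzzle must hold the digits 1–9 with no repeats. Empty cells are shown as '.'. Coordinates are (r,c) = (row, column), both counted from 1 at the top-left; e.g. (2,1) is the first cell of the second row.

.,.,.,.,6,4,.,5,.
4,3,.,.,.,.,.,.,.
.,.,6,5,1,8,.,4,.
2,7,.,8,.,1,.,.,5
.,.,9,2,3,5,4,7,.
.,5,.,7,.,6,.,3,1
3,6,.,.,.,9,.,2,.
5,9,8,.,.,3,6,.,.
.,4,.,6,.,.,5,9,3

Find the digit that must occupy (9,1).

(2,4) = 9: row 2 has {3,4}; col 4 has {2,5,6,7,8}; box has {1,4,5,6,8} → only 9 remains.
(3,2) = 2: row 3 has {1,4,5,6,8}; col 2 has {3,4,5,6,7,9}; box has {3,4,6} → only 2 remains.
(4,7) = 9: row 4 has {1,2,5,7,8}; col 7 has {4,5,6}; box has {1,3,4,5,7} → only 9 remains.
(4,8) = 6: row 4 has {1,2,5,7,8,9}; col 8 has {2,3,4,5,7,9}; box has {1,3,4,5,7,9} → only 6 remains.
(5,9) = 8: row 5 has {2,3,4,5,7,9}; col 9 has {1,3,5}; box has {1,3,4,5,6,7,9} → only 8 remains.
(6,1) = 8: row 6 has {1,3,5,6,7}; col 1 has {2,3,4,5}; box has {2,5,7,9} → only 8 remains.
(6,3) = 4: row 6 has {1,3,5,6,7,8}; col 3 has {6,8,9}; box has {2,5,7,8,9} → only 4 remains.
(6,5) = 9: row 6 has {1,3,4,5,6,7,8}; col 5 has {1,3,6}; box has {1,2,3,5,6,7,8} → only 9 remains.
(6,7) = 2: row 6 has {1,3,4,5,6,7,8,9}; col 7 has {4,5,6,9}; box has {1,3,4,5,6,7,8,9} → only 2 remains.
(8,8) = 1: row 8 has {3,5,6,8,9}; col 8 has {2,3,4,5,6,7,9}; box has {2,3,5,6,9} → only 1 remains.
(1,4) = 3: row 1 has {4,5,6}; col 4 has {2,5,6,7,8,9}; box has {1,4,5,6,8,9} → only 3 remains.
(2,8) = 8: row 2 has {3,4,9}; col 8 has {1,2,3,4,5,6,7,9}; box has {4,5} → only 8 remains.
(4,3) = 3: row 4 has {1,2,5,6,7,8,9}; col 3 has {4,6,8,9}; box has {2,4,5,7,8,9} → only 3 remains.
(4,5) = 4: row 4 has {1,2,3,5,6,7,8,9}; col 5 has {1,3,6,9}; box has {1,2,3,5,6,7,8,9} → only 4 remains.
(5,2) = 1: row 5 has {2,3,4,5,7,8,9}; col 2 has {2,3,4,5,6,7,9}; box has {2,3,4,5,7,8,9} → only 1 remains.
(8,4) = 4: row 8 has {1,3,5,6,8,9}; col 4 has {2,3,5,6,7,8,9}; box has {3,6,9} → only 4 remains.
(8,9) = 7: row 8 has {1,3,4,5,6,8,9}; col 9 has {1,3,5,8}; box has {1,2,3,5,6,9} → only 7 remains.
(1,2) = 8: row 1 has {3,4,5,6}; col 2 has {1,2,3,4,5,6,7,9}; box has {2,3,4,6} → only 8 remains.
(3,9) = 9: row 3 has {1,2,4,5,6,8}; col 9 has {1,3,5,7,8}; box has {4,5,8} → only 9 remains.
(5,1) = 6: row 5 has {1,2,3,4,5,7,8,9}; col 1 has {2,3,4,5,8}; box has {1,2,3,4,5,7,8,9} → only 6 remains.
(7,4) = 1: row 7 has {2,3,6,9}; col 4 has {2,3,4,5,6,7,8,9}; box has {3,4,6,9} → only 1 remains.
(7,7) = 8: row 7 has {1,2,3,6,9}; col 7 has {2,4,5,6,9}; box has {1,2,3,5,6,7,9} → only 8 remains.
(7,9) = 4: row 7 has {1,2,3,6,8,9}; col 9 has {1,3,5,7,8,9}; box has {1,2,3,5,6,7,8,9} → only 4 remains.
(8,5) = 2: row 8 has {1,3,4,5,6,7,8,9}; col 5 has {1,3,4,6,9}; box has {1,3,4,6,9} → only 2 remains.
(9,6) = 7: row 9 has {3,4,5,6,9}; col 6 has {1,3,4,5,6,8,9}; box has {1,2,3,4,6,9} → only 7 remains.
(1,9) = 2: row 1 has {3,4,5,6,8}; col 9 has {1,3,4,5,7,8,9}; box has {4,5,8,9} → only 2 remains.
(2,5) = 7: row 2 has {3,4,8,9}; col 5 has {1,2,3,4,6,9}; box has {1,3,4,5,6,8,9} → only 7 remains.
(2,6) = 2: row 2 has {3,4,7,8,9}; col 6 has {1,3,4,5,6,7,8,9}; box has {1,3,4,5,6,7,8,9} → only 2 remains.
(2,7) = 1: row 2 has {2,3,4,7,8,9}; col 7 has {2,4,5,6,8,9}; box has {2,4,5,8,9} → only 1 remains.
(2,9) = 6: row 2 has {1,2,3,4,7,8,9}; col 9 has {1,2,3,4,5,7,8,9}; box has {1,2,4,5,8,9} → only 6 remains.
(3,1) = 7: row 3 has {1,2,4,5,6,8,9}; col 1 has {2,3,4,5,6,8}; box has {2,3,4,6,8} → only 7 remains.
(3,7) = 3: row 3 has {1,2,4,5,6,7,8,9}; col 7 has {1,2,4,5,6,8,9}; box has {1,2,4,5,6,8,9} → only 3 remains.
(7,3) = 7: row 7 has {1,2,3,4,6,8,9}; col 3 has {3,4,6,8,9}; box has {3,4,5,6,8,9} → only 7 remains.
(7,5) = 5: row 7 has {1,2,3,4,6,7,8,9}; col 5 has {1,2,3,4,6,7,9}; box has {1,2,3,4,6,7,9} → only 5 remains.
(9,1) = 1: row 9 has {3,4,5,6,7,9}; col 1 has {2,3,4,5,6,7,8}; box has {3,4,5,6,7,8,9} → only 1 remains.

1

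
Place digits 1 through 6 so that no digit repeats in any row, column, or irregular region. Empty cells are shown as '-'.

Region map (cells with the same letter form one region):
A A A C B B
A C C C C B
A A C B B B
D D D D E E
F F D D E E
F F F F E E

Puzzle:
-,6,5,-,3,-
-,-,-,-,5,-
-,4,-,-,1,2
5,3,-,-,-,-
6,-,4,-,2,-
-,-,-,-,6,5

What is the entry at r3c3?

6

r1c6 = 4: row 1 has {3,5,6}; col 6 has {2,5}; region has {1,2,3} → only 4 remains.
r2c6 = 6: row 2 has {5}; col 6 has {2,4,5}; region has {1,2,3,4} → only 6 remains.
r3c1 = 3: row 3 has {1,2,4}; col 1 has {5,6}; region has {4,5,6} → only 3 remains.
r3c3 = 6: row 3 has {1,2,3,4}; col 3 has {4,5}; region has {5} → only 6 remains.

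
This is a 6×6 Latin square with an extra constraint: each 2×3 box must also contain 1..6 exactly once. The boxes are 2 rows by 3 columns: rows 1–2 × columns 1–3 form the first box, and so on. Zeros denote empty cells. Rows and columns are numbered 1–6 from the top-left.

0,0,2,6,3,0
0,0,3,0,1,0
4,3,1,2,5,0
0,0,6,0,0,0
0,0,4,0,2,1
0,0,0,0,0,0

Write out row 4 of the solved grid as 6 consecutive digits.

r3c6 = 6 (sole candidate).
r4c5 = 4: row 4 has {6}; col 5 has {1,2,3,5}; box has {2,5,6} → only 4 remains.
r4c6 = 3: row 4 has {4,6}; col 6 has {1,6}; box has {2,4,5,6} → only 3 remains.
r6c3 = 5 (sole candidate).
r6c5 = 6 (sole candidate).
r6c6 = 4 (sole candidate).
r1c6 = 5 (sole candidate).
r2c4 = 4 (sole candidate).
r2c6 = 2 (sole candidate).
r4c4 = 1: row 4 has {3,4,6}; col 4 has {2,4,6}; box has {2,3,4,5,6} → only 1 remains.
r5c2 = 6 (sole candidate).
r6c4 = 3 (sole candidate).
r1c1 = 1 (sole candidate).
r1c2 = 4 (sole candidate).
r2c2 = 5 (sole candidate).
r4c2 = 2: row 4 has {1,3,4,6}; col 2 has {3,4,5,6}; box has {1,3,4,6} → only 2 remains.
r5c1 = 3 (sole candidate).
r5c4 = 5 (sole candidate).
r6c1 = 2 (sole candidate).
r6c2 = 1 (sole candidate).
r2c1 = 6 (sole candidate).
r4c1 = 5: row 4 has {1,2,3,4,6}; col 1 has {1,2,3,4,6}; box has {1,2,3,4,6} → only 5 remains.

526143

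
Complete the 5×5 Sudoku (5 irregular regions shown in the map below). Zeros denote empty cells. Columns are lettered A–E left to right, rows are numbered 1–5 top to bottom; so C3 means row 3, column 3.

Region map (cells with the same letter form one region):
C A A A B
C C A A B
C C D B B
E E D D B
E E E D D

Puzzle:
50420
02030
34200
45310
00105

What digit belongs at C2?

5

B1 = 1 (sole candidate).
E1 = 3 (sole candidate).
A2 = 1 (sole candidate).
C2 = 5: row 2 has {1,2,3}; col 3 has {1,2,3,4}; region has {1,2,3,4} → only 5 remains.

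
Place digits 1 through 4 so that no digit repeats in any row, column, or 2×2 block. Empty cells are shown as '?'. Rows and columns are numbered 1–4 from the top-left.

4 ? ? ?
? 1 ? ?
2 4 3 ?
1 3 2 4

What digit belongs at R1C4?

3

R1C2 = 2: row 1 has {4}; col 2 has {1,3,4}; box has {1,4} → only 2 remains.
R1C3 = 1: row 1 has {2,4}; col 3 has {2,3}; box has {} → only 1 remains.
R1C4 = 3: row 1 has {1,2,4}; col 4 has {4}; box has {1} → only 3 remains.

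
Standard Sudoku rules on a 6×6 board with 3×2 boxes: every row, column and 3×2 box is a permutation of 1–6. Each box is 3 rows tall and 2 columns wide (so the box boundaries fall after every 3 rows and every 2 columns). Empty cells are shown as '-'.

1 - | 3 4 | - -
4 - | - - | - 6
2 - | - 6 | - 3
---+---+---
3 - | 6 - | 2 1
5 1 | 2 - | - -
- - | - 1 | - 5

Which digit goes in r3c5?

r1c5 = 5: row 1 has {1,3,4}; col 5 has {2}; box has {3,6} → only 5 remains.
r1c6 = 2: row 1 has {1,3,4,5}; col 6 has {1,3,5,6}; box has {3,5,6} → only 2 remains.
r2c5 = 1: row 2 has {4,6}; col 5 has {2,5}; box has {2,3,5,6} → only 1 remains.
r3c2 = 5: row 3 has {2,3,6}; col 2 has {1}; box has {1,2,4} → only 5 remains.
r3c3 = 1: row 3 has {2,3,5,6}; col 3 has {2,3,6}; box has {3,4,6} → only 1 remains.
r3c5 = 4: row 3 has {1,2,3,5,6}; col 5 has {1,2,5}; box has {1,2,3,5,6} → only 4 remains.

4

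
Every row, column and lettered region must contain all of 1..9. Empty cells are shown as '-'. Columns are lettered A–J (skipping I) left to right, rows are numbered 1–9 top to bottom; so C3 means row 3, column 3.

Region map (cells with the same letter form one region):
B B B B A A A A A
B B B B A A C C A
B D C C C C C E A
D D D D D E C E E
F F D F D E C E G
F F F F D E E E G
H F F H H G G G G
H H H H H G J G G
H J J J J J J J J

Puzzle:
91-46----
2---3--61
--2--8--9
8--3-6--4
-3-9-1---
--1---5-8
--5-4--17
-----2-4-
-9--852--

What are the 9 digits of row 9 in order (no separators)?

194785236

F1 = 7: row 1 has {1,4,6,9}; col 6 has {1,2,5,6,8}; region has {1,3,6,9} → only 7 remains.
G1 = 8: row 1 has {1,4,6,7,9}; col 7 has {2,5}; region has {1,3,6,7,9} → only 8 remains.
F2 = 4: row 2 has {1,2,3,6}; col 6 has {1,2,5,6,7,8}; region has {1,3,6,7,8,9} → only 4 remains.
C1 = 3: row 1 has {1,4,6,7,8,9}; col 3 has {1,2,5}; region has {1,2,4,9} → only 3 remains.
G2 = 9: in row 2, 9 can only go here (every other open cell in that row sees a 9).
H5 = 8: in row 5, 8 can only go here (every other open cell in that row sees an 8).
E5 = 2: in row 5, 2 can only go here (every other open cell in that row sees a 2).
H4 = 2: in row 4, 2 can only go here (every other open cell in that row sees a 2).
H1 = 5: row 1 has {1,3,4,6,7,8,9}; col 8 has {1,2,4,6,8}; region has {1,3,4,6,7,8,9} → only 5 remains.
J1 = 2: row 1 has {1,3,4,5,6,7,8,9}; col 9 has {1,4,7,8,9}; region has {1,3,4,5,6,7,8,9} → only 2 remains.
J5 = 5: in row 5, 5 can only go here (every other open cell in that row sees a 5).
F7 = 9: in row 7, 9 can only go here (every other open cell in that row sees a 9).
F6 = 3: row 6 has {1,5,8}; col 6 has {1,2,4,5,6,7,8,9}; region has {1,2,4,5,6,8} → only 3 remains.
H3 = 7: row 3 has {2,8,9}; col 8 has {1,2,4,5,6,8}; region has {1,2,3,4,5,6,8} → only 7 remains.
H6 = 9: row 6 has {1,3,5,8}; col 8 has {1,2,4,5,6,7,8}; region has {1,2,3,4,5,6,7,8} → only 9 remains.
H9 = 3: row 9 has {2,5,8,9}; col 8 has {1,2,4,5,6,7,8,9}; region has {2,5,8,9} → only 3 remains.
J9 = 6: row 9 has {2,3,5,8,9}; col 9 has {1,2,4,5,7,8,9}; region has {2,3,5,8,9} → only 6 remains.
E6 = 7: row 6 has {1,3,5,8,9}; col 5 has {2,3,4,6,8}; region has {2,3,8} → only 7 remains.
J8 = 3: row 8 has {2,4}; col 9 has {1,2,4,5,6,7,8,9}; region has {1,2,4,5,7,8,9} → only 3 remains.
B4 = 5: row 4 has {2,3,4,6,8}; col 2 has {1,3,9}; region has {2,3,7,8} → only 5 remains.
C4 = 9: row 4 has {2,3,4,5,6,8}; col 3 has {1,2,3,5}; region has {2,3,5,7,8} → only 9 remains.
E4 = 1: row 4 has {2,3,4,5,6,8,9}; col 5 has {2,3,4,6,7,8}; region has {2,3,5,7,8,9} → only 1 remains.
G4 = 7: row 4 has {1,2,3,4,5,6,8,9}; col 7 has {2,5,8,9}; region has {2,6,8,9} → only 7 remains.
G5 = 4: row 5 has {1,2,3,5,8,9}; col 7 has {2,5,7,8,9}; region has {2,6,7,8,9} → only 4 remains.
G7 = 6: row 7 has {1,4,5,7,9}; col 7 has {2,4,5,7,8,9}; region has {1,2,3,4,5,7,8,9} → only 6 remains.
G8 = 1: row 8 has {2,3,4}; col 7 has {2,4,5,6,7,8,9}; region has {2,3,5,6,8,9} → only 1 remains.
D9 = 7: row 9 has {2,3,5,6,8,9}; col 4 has {3,4,9}; region has {1,2,3,5,6,8,9} → only 7 remains.
E3 = 5: row 3 has {2,7,8,9}; col 5 has {1,2,3,4,6,7,8}; region has {2,4,6,7,8,9} → only 5 remains.
G3 = 3: row 3 has {2,5,7,8,9}; col 7 has {1,2,4,5,6,7,8,9}; region has {2,4,5,6,7,8,9} → only 3 remains.
C5 = 6: row 5 has {1,2,3,4,5,8,9}; col 3 has {1,2,3,5,9}; region has {1,2,3,5,7,8,9} → only 6 remains.
A7 = 3: row 7 has {1,4,5,6,7,9}; col 1 has {2,8,9}; region has {4} → only 3 remains.
E8 = 9: row 8 has {1,2,3,4}; col 5 has {1,2,3,4,5,6,7,8}; region has {3,4} → only 9 remains.
A9 = 1: row 9 has {2,3,5,6,7,8,9}; col 1 has {2,3,8,9}; region has {3,4,9} → only 1 remains.
C9 = 4: row 9 has {1,2,3,5,6,7,8,9}; col 3 has {1,2,3,5,6,9}; region has {1,2,3,5,6,7,8,9} → only 4 remains.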